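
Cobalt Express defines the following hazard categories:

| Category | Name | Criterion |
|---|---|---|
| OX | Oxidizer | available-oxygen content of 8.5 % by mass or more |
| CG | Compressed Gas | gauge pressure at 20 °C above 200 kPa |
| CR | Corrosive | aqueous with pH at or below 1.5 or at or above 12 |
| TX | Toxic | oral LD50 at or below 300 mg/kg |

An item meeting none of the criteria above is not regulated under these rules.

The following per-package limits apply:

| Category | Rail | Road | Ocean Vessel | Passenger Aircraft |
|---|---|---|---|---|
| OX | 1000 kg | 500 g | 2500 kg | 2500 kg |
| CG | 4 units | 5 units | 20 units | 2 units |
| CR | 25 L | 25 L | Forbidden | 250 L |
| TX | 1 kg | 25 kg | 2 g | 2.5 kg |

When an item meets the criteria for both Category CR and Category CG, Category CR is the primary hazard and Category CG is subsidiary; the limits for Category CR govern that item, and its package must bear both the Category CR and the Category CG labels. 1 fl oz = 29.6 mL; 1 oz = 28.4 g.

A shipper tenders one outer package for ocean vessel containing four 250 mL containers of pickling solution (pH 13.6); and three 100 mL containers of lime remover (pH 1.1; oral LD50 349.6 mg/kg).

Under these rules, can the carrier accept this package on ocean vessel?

No

pH 13.6 meets the Category CR criterion (Corrosive), so the pickling solution is Category CR.
Lime remover: pH 1.1 ≤ 1.5 → Category CR (Corrosive).
Total Category CR: (four 250 mL containers = 1 L) + (three 100 mL containers = 300 mL) = 1.3 L.
By ocean vessel, Category CR is Forbidden regardless of quantity.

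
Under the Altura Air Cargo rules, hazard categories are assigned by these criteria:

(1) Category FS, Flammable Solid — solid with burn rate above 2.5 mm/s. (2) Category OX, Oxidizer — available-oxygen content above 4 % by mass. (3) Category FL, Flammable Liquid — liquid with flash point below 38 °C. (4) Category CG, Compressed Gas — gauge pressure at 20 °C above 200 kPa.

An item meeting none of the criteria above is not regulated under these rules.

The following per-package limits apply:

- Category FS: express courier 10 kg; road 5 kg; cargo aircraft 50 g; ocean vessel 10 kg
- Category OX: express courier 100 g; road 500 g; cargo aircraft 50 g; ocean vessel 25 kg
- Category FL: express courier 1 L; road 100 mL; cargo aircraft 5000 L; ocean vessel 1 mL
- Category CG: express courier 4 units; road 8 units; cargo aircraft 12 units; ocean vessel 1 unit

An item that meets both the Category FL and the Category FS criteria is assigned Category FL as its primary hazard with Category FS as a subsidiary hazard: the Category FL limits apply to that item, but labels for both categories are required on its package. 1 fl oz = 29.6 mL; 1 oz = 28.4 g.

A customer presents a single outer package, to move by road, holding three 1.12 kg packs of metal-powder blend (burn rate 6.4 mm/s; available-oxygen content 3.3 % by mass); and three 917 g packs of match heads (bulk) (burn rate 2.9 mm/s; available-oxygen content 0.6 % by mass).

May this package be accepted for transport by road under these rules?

The metal-powder blend has burn rate 6.4 mm/s, which is > 2.5 mm/s, so it is Category FS (Flammable Solid).
With burn rate 2.9 mm/s (> 2.5 mm/s), the match heads (bulk) fall in Category FS.
Total Category FS: (three 1.12 kg packs = 3.36 kg) + (three 917 g packs = 2.751 kg) = 6.111 kg.
6.111 kg > 5 kg (road limit, Category FS) — over the limit.

No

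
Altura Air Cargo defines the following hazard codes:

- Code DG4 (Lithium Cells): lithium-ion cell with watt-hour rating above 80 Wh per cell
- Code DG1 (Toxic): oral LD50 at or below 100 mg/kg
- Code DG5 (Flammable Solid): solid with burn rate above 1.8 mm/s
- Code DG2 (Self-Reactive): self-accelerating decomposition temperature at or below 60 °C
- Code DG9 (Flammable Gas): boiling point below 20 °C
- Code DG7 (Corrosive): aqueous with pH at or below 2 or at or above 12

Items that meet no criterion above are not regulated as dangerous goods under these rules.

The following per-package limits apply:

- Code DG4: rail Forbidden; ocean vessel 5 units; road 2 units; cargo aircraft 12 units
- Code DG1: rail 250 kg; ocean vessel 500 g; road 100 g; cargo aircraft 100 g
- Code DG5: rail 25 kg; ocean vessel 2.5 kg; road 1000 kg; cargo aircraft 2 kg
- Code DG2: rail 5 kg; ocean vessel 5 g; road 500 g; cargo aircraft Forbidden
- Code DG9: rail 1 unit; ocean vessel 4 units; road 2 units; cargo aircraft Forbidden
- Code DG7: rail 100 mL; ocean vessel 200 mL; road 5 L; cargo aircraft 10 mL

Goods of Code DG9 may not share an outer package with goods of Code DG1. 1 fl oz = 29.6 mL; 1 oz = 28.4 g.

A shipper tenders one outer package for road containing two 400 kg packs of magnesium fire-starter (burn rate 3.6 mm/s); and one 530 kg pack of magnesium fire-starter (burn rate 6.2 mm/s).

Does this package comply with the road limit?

No

With burn rate 3.6 mm/s (> 1.8 mm/s), the magnesium fire-starter falls in Code DG5.
The magnesium fire-starter has burn rate 6.2 mm/s, which is > 1.8 mm/s, so it is Code DG5 (Flammable Solid).
Total Code DG5: (two 400 kg packs = 800 kg) + 530 kg = 1330 kg.
1330 kg exceeds the road limit of 1000 kg for Code DG5.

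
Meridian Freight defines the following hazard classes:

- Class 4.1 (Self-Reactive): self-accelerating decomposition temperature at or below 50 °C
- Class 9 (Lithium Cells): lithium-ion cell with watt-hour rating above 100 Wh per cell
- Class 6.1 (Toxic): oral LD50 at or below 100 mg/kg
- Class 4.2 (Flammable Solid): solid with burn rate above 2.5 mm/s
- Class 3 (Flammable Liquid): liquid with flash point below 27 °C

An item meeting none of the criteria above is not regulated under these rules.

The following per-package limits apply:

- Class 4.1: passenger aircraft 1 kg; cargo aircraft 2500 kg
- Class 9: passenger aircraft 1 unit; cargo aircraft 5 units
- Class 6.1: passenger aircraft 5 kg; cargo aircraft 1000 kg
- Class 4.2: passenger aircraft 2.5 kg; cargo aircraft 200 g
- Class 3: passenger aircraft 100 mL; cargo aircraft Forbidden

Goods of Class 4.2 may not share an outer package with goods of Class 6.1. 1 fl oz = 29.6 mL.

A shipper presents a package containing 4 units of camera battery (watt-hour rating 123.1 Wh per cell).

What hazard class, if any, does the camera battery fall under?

Class 9

The camera battery has watt-hour rating 123.1 Wh per cell, which is > 100 Wh per cell, so it is Class 9 (Lithium Cells).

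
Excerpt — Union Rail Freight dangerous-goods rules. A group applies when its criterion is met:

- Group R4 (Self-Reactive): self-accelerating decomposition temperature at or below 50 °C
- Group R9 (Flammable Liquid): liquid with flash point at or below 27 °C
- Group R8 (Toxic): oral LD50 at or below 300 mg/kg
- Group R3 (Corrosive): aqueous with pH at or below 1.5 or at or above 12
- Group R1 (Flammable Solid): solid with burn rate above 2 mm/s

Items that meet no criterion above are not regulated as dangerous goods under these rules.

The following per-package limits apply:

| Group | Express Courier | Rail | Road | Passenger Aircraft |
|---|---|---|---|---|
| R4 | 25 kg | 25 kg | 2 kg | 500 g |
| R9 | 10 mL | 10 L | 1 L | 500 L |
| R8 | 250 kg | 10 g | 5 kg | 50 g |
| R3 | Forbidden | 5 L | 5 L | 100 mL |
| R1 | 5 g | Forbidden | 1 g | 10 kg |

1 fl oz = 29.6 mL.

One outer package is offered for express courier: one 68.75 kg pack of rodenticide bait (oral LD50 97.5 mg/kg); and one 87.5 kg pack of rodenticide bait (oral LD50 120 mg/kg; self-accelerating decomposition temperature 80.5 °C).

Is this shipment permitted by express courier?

Yes

With oral LD50 97.5 mg/kg (≤ 300 mg/kg), the rodenticide bait falls in Group R8.
With oral LD50 120 mg/kg (≤ 300 mg/kg), the rodenticide bait falls in Group R8.
Total Group R8: 68.75 kg + 87.5 kg = 156.25 kg.
That is within the Group R8 express courier limit of 250 kg.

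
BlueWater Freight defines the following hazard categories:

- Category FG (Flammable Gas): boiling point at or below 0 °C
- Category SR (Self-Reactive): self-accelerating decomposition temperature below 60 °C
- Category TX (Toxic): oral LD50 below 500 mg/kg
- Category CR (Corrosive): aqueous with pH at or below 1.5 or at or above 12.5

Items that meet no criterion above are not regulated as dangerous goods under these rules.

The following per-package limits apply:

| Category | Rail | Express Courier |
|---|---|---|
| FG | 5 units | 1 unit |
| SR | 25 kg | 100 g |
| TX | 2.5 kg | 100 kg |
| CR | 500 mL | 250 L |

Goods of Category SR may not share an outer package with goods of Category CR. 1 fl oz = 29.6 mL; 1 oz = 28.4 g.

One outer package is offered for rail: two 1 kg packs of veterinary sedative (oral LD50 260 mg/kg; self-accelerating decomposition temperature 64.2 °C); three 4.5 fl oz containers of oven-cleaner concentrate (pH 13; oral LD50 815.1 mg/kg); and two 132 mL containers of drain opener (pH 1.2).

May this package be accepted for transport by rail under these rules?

With oral LD50 260 mg/kg (< 500 mg/kg), the veterinary sedative falls in Category TX.
pH 13 meets the Category CR criterion (Corrosive), so the oven-cleaner concentrate is Category CR.
The drain opener has pH 1.2, which is ≤ 1.5, so it is Category CR (Corrosive).
Total Category CR: (three 4.5 fl oz containers = 399.6 mL) + (two 132 mL containers = 264 mL) = 663.6 mL.
663.6 mL > 500 mL (rail limit, Category CR) — over the limit.
Category TX quantity: two 1 kg packs = 2 kg.
2 kg is within the rail limit of 2.5 kg for Category TX.
The segregation rule (Category SR with Category CR) does not apply to Category CR with Category TX.

No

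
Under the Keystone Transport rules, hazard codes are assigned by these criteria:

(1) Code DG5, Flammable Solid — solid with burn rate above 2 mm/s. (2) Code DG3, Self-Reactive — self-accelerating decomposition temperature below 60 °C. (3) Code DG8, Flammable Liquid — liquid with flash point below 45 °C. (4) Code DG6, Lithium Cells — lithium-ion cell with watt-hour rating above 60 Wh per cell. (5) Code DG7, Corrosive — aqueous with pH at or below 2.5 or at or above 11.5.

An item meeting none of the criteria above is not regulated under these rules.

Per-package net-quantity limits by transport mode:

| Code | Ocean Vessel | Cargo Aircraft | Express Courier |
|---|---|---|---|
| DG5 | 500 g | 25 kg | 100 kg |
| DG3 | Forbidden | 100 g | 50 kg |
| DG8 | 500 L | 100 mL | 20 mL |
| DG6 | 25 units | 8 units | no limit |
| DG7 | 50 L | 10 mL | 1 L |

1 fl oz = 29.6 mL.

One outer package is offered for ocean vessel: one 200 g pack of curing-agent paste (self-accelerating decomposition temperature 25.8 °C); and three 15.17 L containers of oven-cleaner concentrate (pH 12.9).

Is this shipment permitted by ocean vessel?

No

The curing-agent paste has self-accelerating decomposition temperature 25.8 °C, which is < 60 °C, so it is Code DG3 (Self-Reactive).
pH 12.9 meets the Code DG7 criterion (Corrosive), so the oven-cleaner concentrate is Code DG7.
Code DG7 quantity: three 15.17 L containers = 45.51 L.
45.51 L ≤ 50 L (ocean vessel limit, Code DG7) — within limit.
Code DG3 quantity: 200 g.
Code DG3 is Forbidden by ocean vessel.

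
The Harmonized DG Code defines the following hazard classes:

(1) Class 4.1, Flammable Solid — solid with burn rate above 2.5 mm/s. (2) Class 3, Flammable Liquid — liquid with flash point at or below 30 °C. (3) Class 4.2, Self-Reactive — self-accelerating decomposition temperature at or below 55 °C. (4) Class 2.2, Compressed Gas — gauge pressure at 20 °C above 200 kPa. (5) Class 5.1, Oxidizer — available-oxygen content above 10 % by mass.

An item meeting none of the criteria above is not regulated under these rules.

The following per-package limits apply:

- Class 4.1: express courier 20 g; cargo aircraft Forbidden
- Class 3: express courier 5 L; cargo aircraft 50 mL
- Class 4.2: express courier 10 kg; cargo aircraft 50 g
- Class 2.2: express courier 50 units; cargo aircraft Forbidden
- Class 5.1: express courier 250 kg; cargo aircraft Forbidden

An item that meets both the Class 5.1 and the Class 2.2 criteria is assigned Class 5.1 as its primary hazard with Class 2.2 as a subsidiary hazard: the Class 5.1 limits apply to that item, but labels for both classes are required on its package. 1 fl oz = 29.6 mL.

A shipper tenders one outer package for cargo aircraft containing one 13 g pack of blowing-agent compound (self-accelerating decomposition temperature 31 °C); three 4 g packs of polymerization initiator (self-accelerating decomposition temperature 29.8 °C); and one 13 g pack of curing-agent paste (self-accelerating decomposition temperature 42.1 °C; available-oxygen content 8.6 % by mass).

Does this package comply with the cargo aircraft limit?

With self-accelerating decomposition temperature 31 °C (≤ 55 °C), the blowing-agent compound falls in Class 4.2.
The polymerization initiator has self-accelerating decomposition temperature 29.8 °C, which is ≤ 55 °C, so it is Class 4.2 (Self-Reactive).
With self-accelerating decomposition temperature 42.1 °C (≤ 55 °C), the curing-agent paste falls in Class 4.2.
Class 4.2 net quantity: 13 g + (three 4 g packs = 12 g) + 13 g = 38 g.
That is within the Class 4.2 cargo aircraft limit of 50 g.

Yes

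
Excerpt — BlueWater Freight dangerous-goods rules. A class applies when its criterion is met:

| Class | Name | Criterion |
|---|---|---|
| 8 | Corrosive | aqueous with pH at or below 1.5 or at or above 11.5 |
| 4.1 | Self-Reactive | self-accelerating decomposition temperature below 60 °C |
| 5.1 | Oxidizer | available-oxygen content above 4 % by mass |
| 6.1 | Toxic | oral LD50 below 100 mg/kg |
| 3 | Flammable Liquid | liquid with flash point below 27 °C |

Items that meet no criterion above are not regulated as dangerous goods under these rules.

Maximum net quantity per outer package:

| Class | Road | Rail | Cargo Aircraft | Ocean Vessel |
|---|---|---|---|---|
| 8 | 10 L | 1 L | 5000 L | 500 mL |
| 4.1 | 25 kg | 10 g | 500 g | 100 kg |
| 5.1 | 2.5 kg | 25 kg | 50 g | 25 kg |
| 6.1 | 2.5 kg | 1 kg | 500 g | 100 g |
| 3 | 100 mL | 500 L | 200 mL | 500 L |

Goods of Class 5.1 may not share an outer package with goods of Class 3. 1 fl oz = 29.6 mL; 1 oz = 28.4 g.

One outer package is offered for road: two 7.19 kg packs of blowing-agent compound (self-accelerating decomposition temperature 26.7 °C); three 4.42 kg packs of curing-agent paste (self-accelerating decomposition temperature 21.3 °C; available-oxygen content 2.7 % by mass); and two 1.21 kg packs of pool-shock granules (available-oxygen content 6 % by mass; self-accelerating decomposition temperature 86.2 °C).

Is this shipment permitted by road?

No

Blowing-agent compound: self-accelerating decomposition temperature 26.7 °C < 60 °C → Class 4.1 (Self-Reactive).
The curing-agent paste has self-accelerating decomposition temperature 21.3 °C, which is < 60 °C, so it is Class 4.1 (Self-Reactive).
The pool-shock granules have available-oxygen content 6 % by mass, which is > 4 % by mass, so they are Class 5.1 (Oxidizer).
Total Class 4.1: (two 7.19 kg packs = 14.38 kg) + (three 4.42 kg packs = 13.26 kg) = 27.64 kg.
That exceeds the Class 4.1 road limit of 25 kg.
Class 5.1 quantity: two 1.21 kg packs = 2.42 kg.
2.42 kg is within the road limit of 2.5 kg for Class 5.1.
The segregation rule (Class 5.1 with Class 3) does not apply to Class 4.1 with Class 5.1.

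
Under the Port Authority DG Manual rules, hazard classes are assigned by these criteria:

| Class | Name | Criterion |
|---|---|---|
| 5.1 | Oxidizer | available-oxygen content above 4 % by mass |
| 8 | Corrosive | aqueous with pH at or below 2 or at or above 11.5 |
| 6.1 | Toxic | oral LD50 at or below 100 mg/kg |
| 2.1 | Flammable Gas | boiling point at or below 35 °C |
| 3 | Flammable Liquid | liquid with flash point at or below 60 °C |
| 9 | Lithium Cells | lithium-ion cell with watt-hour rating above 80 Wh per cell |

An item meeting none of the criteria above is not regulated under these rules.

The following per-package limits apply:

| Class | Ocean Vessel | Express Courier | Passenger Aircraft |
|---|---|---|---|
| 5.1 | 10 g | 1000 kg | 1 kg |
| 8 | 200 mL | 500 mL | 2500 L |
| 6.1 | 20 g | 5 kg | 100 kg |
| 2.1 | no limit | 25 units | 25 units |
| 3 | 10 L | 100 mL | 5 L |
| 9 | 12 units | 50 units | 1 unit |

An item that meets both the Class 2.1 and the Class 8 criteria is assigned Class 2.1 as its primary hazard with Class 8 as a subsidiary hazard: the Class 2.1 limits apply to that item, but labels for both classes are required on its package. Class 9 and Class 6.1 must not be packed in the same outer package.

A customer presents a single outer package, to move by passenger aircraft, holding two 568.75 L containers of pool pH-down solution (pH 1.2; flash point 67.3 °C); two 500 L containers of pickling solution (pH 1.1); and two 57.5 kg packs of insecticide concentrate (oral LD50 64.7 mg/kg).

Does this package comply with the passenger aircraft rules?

Pool pH-down solution: pH 1.2 ≤ 2 → Class 8 (Corrosive).
Pickling solution: pH 1.1 ≤ 2 → Class 8 (Corrosive).
Oral LD50 64.7 mg/kg meets the Class 6.1 criterion (Toxic), so the insecticide concentrate is Class 6.1.
Class 8 net quantity: (two 568.75 L containers = 1137.5 L) + (two 500 L containers = 1000 L) = 2137.5 L.
2137.5 L is within the passenger aircraft limit of 2500 L for Class 8.
Class 6.1 quantity: two 57.5 kg packs = 115 kg.
That exceeds the Class 6.1 passenger aircraft limit of 100 kg.
The segregation rule (Class 9 with Class 6.1) does not apply to Class 8 with Class 6.1.

No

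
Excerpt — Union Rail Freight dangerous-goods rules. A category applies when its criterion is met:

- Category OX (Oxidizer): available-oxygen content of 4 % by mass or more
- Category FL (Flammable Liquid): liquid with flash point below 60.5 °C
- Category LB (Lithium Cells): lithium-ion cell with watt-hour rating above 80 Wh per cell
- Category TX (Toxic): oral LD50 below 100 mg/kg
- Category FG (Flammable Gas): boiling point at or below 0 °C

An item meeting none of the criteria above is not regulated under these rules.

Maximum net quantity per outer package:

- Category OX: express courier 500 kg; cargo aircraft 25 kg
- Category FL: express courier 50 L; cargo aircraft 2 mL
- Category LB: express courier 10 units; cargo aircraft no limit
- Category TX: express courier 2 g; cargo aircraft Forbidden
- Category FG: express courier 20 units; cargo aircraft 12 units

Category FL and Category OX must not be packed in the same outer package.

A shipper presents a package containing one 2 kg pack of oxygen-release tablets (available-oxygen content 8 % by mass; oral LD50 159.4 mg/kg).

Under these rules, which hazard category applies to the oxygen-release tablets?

Oxygen-release tablets: available-oxygen content 8 % by mass ≥ 4 % by mass → Category OX (Oxidizer).

Category OX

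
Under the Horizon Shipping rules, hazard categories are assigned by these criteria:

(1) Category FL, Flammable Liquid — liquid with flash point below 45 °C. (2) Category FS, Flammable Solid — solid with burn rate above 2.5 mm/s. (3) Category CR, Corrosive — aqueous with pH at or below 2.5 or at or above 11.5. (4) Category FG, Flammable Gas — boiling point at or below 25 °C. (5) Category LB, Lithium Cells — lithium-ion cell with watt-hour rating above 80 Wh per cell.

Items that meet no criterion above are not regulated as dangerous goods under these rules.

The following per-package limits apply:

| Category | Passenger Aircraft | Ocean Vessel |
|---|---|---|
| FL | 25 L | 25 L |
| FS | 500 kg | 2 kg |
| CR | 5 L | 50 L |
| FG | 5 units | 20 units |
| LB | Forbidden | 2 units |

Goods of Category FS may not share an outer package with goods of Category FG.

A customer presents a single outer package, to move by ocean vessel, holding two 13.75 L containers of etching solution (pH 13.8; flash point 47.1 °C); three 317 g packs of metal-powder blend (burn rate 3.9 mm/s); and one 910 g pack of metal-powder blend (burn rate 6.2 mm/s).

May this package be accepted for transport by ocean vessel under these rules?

Yes

The etching solution has pH 13.8, which is ≥ 11.5, so it is Category CR (Corrosive).
Metal-powder blend: burn rate 3.9 mm/s > 2.5 mm/s → Category FS (Flammable Solid).
The metal-powder blend has burn rate 6.2 mm/s, which is > 2.5 mm/s, so it is Category FS (Flammable Solid).
Category FS net quantity: (three 317 g packs = 951 g) + 910 g = 1.861 kg.
That is within the Category FS ocean vessel limit of 2 kg.
Category CR quantity: two 13.75 L containers = 27.5 L.
27.5 L ≤ 50 L (ocean vessel limit, Category CR) — within limit.
The segregation rule (Category FS with Category FG) does not apply to Category FS with Category CR.
Every hazard category is within its ocean vessel limit and no segregation rule is violated.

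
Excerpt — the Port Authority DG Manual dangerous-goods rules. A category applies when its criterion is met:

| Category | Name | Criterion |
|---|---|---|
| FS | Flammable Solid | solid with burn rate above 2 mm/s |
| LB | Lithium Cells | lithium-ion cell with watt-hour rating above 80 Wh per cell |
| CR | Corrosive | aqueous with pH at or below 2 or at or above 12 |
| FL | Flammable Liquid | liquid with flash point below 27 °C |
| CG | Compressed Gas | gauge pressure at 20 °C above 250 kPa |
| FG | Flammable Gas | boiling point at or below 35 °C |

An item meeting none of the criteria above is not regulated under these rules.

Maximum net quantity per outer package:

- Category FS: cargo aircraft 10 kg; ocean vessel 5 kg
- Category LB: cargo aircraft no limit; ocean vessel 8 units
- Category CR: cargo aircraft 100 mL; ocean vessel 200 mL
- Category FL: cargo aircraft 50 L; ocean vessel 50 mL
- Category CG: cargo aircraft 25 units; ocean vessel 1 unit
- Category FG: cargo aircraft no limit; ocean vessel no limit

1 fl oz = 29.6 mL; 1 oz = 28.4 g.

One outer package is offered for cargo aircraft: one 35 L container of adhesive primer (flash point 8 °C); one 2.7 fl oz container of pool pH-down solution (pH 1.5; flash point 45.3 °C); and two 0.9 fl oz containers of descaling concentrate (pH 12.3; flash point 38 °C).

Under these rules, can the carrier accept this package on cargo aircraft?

No

Flash point 8 °C meets the Category FL criterion (Flammable Liquid), so the adhesive primer is Category FL.
pH 1.5 meets the Category CR criterion (Corrosive), so the pool pH-down solution is Category CR.
pH 12.3 meets the Category CR criterion (Corrosive), so the descaling concentrate is Category CR.
Total Category CR: (one 2.7 fl oz container = 79.92 mL) + (two 0.9 fl oz containers = 53.28 mL) = 133.2 mL.
133.2 mL > 100 mL (cargo aircraft limit, Category CR) — over the limit.
Category FL quantity: 35 L.
35 L is within the cargo aircraft limit of 50 L for Category FL.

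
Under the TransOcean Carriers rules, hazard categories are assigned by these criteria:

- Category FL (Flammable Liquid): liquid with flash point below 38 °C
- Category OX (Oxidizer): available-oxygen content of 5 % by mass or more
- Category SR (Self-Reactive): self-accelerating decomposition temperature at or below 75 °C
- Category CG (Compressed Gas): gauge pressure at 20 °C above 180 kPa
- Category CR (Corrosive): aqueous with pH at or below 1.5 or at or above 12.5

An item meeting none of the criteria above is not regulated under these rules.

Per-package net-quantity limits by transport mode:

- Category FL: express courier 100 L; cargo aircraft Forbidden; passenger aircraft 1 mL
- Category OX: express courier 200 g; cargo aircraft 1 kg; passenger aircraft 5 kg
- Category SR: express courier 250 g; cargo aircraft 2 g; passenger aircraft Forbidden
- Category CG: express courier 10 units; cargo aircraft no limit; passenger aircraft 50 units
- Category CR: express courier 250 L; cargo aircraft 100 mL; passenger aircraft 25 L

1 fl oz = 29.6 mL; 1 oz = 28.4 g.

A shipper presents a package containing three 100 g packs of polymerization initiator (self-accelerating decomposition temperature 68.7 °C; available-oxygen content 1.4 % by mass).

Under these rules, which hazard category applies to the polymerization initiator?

Self-accelerating decomposition temperature 68.7 °C meets the Category SR criterion (Self-Reactive), so the polymerization initiator is Category SR.

Category SR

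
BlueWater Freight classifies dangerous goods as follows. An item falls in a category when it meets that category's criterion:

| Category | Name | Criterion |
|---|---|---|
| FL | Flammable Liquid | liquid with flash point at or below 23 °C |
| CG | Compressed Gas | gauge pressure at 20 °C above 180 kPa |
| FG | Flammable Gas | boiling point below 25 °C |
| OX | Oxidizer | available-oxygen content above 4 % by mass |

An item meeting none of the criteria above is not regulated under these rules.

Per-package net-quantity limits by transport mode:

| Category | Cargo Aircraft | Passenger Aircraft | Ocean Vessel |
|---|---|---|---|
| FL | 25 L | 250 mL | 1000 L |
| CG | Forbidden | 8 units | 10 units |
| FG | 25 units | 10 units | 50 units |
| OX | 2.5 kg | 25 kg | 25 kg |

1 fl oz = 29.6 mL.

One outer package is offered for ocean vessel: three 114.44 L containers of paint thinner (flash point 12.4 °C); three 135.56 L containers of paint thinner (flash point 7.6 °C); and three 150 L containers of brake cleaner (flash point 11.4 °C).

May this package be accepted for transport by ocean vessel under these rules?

Paint thinner: flash point 12.4 °C ≤ 23 °C → Category FL (Flammable Liquid).
Paint thinner: flash point 7.6 °C ≤ 23 °C → Category FL (Flammable Liquid).
Flash point 11.4 °C meets the Category FL criterion (Flammable Liquid), so the brake cleaner is Category FL.
Total Category FL: (three 114.44 L containers = 343.32 L) + (three 135.56 L containers = 406.68 L) + (three 150 L containers = 450 L) = 1200 L.
That exceeds the Category FL ocean vessel limit of 1000 L.

No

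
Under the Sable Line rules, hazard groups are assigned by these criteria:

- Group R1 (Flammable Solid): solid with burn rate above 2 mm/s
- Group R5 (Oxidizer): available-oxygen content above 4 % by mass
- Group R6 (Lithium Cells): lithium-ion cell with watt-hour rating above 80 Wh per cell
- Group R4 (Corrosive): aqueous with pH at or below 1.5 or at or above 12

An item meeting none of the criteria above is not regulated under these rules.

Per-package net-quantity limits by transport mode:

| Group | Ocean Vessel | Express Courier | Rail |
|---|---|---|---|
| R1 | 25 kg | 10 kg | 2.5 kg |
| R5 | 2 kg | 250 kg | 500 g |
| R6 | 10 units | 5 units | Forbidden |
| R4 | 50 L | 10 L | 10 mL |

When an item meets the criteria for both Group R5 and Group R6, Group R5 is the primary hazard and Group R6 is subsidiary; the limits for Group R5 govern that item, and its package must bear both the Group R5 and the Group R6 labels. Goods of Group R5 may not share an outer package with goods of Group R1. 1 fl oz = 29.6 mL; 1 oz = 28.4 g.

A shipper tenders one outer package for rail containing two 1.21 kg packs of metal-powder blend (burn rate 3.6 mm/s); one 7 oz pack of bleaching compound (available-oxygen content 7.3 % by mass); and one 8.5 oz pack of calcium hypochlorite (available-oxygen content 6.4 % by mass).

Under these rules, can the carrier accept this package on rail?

No

With burn rate 3.6 mm/s (> 2 mm/s), the metal-powder blend falls in Group R1.
The bleaching compound has available-oxygen content 7.3 % by mass, which is > 4 % by mass, so it is Group R5 (Oxidizer).
Calcium hypochlorite: available-oxygen content 6.4 % by mass > 4 % by mass → Group R5 (Oxidizer).
Total Group R5: (one 7 oz pack = 198.8 g) + (one 8.5 oz pack = 241.4 g) = 440.2 g.
440.2 g ≤ 500 g (rail limit, Group R5) — within limit.
Group R1 quantity: two 1.21 kg packs = 2.42 kg.
2.42 kg ≤ 2.5 kg (rail limit, Group R1) — within limit.
Group R5 and Group R1 may not share an outer package.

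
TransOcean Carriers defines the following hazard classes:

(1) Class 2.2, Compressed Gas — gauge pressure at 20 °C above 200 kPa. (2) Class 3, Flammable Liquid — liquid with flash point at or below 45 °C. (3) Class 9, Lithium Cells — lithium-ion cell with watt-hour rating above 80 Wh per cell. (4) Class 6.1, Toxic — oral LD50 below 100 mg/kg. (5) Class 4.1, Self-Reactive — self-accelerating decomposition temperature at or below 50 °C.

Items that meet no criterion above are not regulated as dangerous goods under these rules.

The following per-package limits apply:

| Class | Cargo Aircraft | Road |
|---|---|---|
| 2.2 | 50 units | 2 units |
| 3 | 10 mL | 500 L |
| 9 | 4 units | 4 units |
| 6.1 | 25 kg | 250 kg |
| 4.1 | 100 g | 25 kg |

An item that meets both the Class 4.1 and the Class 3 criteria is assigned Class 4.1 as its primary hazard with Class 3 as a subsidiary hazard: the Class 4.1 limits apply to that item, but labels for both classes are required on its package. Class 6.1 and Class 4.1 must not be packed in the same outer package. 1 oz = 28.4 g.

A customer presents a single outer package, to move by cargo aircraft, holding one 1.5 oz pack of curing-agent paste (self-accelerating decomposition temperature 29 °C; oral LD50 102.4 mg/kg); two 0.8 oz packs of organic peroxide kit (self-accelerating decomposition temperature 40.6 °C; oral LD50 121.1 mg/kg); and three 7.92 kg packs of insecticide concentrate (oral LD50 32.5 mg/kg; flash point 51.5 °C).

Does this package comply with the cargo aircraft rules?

No

Curing-agent paste: self-accelerating decomposition temperature 29 °C ≤ 50 °C → Class 4.1 (Self-Reactive).
The organic peroxide kit has self-accelerating decomposition temperature 40.6 °C, which is ≤ 50 °C, so it is Class 4.1 (Self-Reactive).
With oral LD50 32.5 mg/kg (< 100 mg/kg), the insecticide concentrate falls in Class 6.1.
Class 6.1 quantity: three 7.92 kg packs = 23.76 kg.
23.76 kg ≤ 25 kg (cargo aircraft limit, Class 6.1) — within limit.
Total Class 4.1: (one 1.5 oz pack = 42.6 g) + (two 0.8 oz packs = 45.44 g) = 88.04 g.
88.04 g is within the cargo aircraft limit of 100 g for Class 4.1.
Class 6.1 and Class 4.1 may not share an outer package.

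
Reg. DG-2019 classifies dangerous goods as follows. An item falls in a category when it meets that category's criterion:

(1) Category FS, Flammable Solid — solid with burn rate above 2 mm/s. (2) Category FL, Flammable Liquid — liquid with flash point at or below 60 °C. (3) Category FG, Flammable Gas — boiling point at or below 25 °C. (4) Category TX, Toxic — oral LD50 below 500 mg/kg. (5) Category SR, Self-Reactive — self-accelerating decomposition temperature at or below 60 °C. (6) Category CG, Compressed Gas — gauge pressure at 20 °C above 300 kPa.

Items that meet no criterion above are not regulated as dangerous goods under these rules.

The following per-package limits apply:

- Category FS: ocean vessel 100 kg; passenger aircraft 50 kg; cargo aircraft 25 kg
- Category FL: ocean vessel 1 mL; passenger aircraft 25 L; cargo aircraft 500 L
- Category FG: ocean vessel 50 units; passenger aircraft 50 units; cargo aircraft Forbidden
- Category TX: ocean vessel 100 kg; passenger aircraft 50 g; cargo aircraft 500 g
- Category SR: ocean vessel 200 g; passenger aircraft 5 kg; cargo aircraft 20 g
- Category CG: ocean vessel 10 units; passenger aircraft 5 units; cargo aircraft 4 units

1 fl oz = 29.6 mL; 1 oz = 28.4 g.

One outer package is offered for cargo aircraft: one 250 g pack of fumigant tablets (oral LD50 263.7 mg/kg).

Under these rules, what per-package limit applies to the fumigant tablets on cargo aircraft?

Fumigant tablets: oral LD50 263.7 mg/kg < 500 mg/kg → Category TX (Toxic).
The cargo aircraft limit for Category TX is 500 g.

500 g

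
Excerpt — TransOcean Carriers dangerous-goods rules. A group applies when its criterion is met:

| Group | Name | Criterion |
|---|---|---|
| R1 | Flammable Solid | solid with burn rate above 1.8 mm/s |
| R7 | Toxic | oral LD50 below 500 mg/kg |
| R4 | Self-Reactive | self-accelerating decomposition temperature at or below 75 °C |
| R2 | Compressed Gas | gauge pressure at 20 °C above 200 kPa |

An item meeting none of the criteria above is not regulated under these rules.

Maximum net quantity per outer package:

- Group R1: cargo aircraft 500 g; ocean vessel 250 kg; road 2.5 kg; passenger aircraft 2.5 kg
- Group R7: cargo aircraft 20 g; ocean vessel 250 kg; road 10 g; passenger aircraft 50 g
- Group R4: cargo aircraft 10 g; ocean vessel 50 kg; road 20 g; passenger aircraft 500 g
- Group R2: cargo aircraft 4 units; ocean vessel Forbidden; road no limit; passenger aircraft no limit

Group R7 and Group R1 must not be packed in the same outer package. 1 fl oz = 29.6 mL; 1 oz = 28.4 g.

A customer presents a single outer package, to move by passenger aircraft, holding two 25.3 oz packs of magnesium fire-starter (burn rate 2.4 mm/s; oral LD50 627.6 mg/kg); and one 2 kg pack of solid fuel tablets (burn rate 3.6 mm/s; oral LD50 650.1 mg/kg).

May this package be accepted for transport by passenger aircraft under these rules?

No

The magnesium fire-starter has burn rate 2.4 mm/s, which is > 1.8 mm/s, so it is Group R1 (Flammable Solid).
Solid fuel tablets: burn rate 3.6 mm/s > 1.8 mm/s → Group R1 (Flammable Solid).
Total Group R1: (two 25.3 oz packs = 1437.04 g) + 2 kg = 3437.04 g.
3437.04 g > 2.5 kg (passenger aircraft limit, Group R1) — over the limit.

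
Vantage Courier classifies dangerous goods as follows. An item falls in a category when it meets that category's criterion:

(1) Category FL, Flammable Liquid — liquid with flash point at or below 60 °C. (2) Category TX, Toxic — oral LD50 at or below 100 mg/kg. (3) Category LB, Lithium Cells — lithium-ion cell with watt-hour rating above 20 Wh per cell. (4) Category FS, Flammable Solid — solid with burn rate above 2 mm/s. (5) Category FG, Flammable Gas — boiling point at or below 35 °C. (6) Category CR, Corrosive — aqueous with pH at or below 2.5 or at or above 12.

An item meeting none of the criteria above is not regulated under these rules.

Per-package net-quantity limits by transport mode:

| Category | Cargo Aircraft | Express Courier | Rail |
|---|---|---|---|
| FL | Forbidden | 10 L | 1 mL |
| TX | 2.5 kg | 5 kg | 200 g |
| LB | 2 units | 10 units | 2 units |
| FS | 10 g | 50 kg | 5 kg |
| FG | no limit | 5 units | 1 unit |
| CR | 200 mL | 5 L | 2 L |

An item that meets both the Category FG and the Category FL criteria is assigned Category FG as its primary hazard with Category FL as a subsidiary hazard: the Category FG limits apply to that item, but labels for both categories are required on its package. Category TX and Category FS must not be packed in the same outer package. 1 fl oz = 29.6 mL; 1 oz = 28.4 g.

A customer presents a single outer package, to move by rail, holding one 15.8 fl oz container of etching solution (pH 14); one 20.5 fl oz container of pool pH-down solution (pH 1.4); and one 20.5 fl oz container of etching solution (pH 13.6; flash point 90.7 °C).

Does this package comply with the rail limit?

Etching solution: pH 14 ≥ 12 → Category CR (Corrosive).
pH 1.4 meets the Category CR criterion (Corrosive), so the pool pH-down solution is Category CR.
pH 13.6 meets the Category CR criterion (Corrosive), so the etching solution is Category CR.
Total Category CR: (one 15.8 fl oz container = 467.68 mL) + (one 20.5 fl oz container = 606.8 mL) + (one 20.5 fl oz container = 606.8 mL) = 1681.28 mL.
1681.28 mL is within the rail limit of 2 L for Category CR.

Yes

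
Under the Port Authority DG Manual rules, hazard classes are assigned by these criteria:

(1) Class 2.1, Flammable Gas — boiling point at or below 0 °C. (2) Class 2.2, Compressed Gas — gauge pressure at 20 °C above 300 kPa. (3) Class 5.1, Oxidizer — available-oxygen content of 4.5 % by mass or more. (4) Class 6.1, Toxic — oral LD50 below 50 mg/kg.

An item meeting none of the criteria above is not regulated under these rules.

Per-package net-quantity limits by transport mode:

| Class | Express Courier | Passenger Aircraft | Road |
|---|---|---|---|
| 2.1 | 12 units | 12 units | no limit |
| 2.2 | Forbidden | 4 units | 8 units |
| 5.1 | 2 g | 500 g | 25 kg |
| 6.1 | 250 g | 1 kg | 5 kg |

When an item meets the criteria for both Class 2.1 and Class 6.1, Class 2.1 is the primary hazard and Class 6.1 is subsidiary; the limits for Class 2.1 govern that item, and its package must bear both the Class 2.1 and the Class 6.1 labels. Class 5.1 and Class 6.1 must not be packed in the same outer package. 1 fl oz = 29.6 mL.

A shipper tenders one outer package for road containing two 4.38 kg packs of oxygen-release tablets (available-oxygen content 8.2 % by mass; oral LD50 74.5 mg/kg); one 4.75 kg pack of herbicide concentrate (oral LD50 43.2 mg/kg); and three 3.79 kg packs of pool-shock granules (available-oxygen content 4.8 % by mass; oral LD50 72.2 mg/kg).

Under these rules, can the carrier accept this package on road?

With available-oxygen content 8.2 % by mass (≥ 4.5 % by mass), the oxygen-release tablets fall in Class 5.1.
With oral LD50 43.2 mg/kg (< 50 mg/kg), the herbicide concentrate falls in Class 6.1.
Pool-shock granules: available-oxygen content 4.8 % by mass ≥ 4.5 % by mass → Class 5.1 (Oxidizer).
Class 5.1 net quantity: (two 4.38 kg packs = 8.76 kg) + (three 3.79 kg packs = 11.37 kg) = 20.13 kg.
20.13 kg is within the road limit of 25 kg for Class 5.1.
Class 6.1 quantity: 4.75 kg.
4.75 kg is within the road limit of 5 kg for Class 6.1.
Class 5.1 and Class 6.1 may not share an outer package.

No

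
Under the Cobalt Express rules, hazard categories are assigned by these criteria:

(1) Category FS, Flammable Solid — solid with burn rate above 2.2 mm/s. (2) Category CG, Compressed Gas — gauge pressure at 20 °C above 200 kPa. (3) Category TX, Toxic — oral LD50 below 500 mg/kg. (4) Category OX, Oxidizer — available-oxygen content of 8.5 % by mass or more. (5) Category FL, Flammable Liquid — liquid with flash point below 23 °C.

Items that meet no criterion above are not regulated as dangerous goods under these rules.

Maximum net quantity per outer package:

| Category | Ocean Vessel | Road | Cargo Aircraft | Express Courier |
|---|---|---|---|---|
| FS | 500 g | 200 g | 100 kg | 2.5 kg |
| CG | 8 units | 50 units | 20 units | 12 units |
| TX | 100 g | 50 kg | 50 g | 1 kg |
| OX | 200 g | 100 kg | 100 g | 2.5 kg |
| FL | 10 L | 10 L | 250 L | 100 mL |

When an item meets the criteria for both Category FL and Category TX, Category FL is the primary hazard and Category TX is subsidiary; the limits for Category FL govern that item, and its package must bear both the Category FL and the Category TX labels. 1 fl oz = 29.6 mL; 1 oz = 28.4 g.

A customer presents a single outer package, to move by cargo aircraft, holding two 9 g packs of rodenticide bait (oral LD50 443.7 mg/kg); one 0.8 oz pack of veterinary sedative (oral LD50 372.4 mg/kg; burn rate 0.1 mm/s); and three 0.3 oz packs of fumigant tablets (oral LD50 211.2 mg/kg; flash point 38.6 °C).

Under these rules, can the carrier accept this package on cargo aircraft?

Oral LD50 443.7 mg/kg meets the Category TX criterion (Toxic), so the rodenticide bait is Category TX.
The veterinary sedative has oral LD50 372.4 mg/kg, which is < 500 mg/kg, so it is Category TX (Toxic).
Oral LD50 211.2 mg/kg meets the Category TX criterion (Toxic), so the fumigant tablets are Category TX.
Category TX net quantity: (two 9 g packs = 18 g) + (one 0.8 oz pack = 22.72 g) + (three 0.3 oz packs = 25.56 g) = 66.28 g.
66.28 g exceeds the cargo aircraft limit of 50 g for Category TX.

No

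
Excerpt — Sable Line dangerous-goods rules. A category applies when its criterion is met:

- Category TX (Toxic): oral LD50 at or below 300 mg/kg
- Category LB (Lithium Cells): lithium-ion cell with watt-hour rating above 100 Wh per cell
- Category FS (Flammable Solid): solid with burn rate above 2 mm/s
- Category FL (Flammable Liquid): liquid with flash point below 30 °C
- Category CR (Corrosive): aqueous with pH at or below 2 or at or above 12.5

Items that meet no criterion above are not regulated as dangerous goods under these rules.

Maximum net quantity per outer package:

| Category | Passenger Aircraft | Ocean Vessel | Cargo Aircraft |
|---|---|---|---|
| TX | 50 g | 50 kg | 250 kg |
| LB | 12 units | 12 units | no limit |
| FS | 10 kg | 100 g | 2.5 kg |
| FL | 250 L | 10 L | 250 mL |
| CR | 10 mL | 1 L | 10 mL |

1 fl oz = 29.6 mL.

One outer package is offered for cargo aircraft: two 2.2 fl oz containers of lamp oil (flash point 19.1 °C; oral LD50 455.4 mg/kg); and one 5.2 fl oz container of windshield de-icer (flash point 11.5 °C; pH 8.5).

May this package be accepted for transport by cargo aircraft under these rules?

The lamp oil has flash point 19.1 °C, which is < 30 °C, so it is Category FL (Flammable Liquid).
With flash point 11.5 °C (< 30 °C), the windshield de-icer falls in Category FL.
Total Category FL: (two 2.2 fl oz containers = 130.24 mL) + (one 5.2 fl oz container = 153.92 mL) = 284.16 mL.
284.16 mL exceeds the cargo aircraft limit of 250 mL for Category FL.

No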